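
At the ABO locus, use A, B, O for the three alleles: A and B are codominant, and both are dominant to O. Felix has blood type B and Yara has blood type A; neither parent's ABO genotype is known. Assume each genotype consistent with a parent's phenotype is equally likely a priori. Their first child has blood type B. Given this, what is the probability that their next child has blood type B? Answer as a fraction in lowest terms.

5/12

Possible genotypes: Felix ∈ {BB, BO}; Yara ∈ {AA, AO}.
Weight each parental genotype pair by prior × P(type-B child):
  BB × AO: posterior weight 2/3; P(next child type B) = 1/2.
  BO × AO: posterior weight 1/3; P(next child type B) = 1/4.
Weighted sum = 5/12.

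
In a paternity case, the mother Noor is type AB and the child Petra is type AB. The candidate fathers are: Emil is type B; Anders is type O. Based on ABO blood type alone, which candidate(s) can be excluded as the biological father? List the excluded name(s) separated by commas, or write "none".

A candidate is excluded only if no genotype consistent with his phenotype could produce a type AB child with a type AB mother.
Anders (type O): no genotype consistent with that phenotype can produce a type-AB child with a type-AB mother.

Anders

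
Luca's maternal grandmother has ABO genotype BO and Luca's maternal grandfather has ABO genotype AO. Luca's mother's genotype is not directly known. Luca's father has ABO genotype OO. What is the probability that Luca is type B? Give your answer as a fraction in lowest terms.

1/4

Luca's mother's ABO genotype from BO × AO: 1/4 AB, 1/4 AO, 1/4 BO, 1/4 OO.
Crossing each possibility with the father OO and summing P(type B): 1/4·1/2 + 1/4·0 + 1/4·1/2 + 1/4·0 = 1/4.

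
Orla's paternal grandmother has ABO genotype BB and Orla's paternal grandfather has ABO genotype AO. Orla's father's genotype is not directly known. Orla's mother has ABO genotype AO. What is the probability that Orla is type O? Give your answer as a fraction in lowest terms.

Orla's father's ABO genotype from BB × AO: 1/2 AB, 1/2 BO.
Crossing each possibility with the mother AO and summing P(type O): 1/2·0 + 1/2·1/4 = 1/8.

1/8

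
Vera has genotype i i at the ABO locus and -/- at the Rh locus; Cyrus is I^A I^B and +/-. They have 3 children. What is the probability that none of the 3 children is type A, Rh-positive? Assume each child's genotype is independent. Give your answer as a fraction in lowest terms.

ABO cross i i × I^A I^B → 1/2 A, 1/2 B.
Rh cross -/- × +/- → 1/2 Rh+, 1/2 Rh-; so P(type A, Rh-positive) = 1/2 × 1/2 = 1/4 per child.
P(not type A, Rh-positive) = 3/4 for one child; (3/4)^3 = 27/64.

27/64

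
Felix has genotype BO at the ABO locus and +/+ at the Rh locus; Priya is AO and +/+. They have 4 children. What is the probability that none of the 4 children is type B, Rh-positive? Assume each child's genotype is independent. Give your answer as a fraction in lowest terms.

81/256

ABO cross BO × AO → 1/4 O, 1/4 A, 1/4 B, 1/4 AB.
Rh cross +/+ × +/+ → 1 Rh+; so P(type B, Rh-positive) = 1/4 × 1 = 1/4 per child.
P(not type B, Rh-positive) = 3/4 for one child; (3/4)^4 = 81/256.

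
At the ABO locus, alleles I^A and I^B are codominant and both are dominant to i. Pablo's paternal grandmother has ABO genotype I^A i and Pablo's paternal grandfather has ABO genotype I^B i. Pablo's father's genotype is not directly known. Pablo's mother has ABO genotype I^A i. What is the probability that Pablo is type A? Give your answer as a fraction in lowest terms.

1/2

Pablo's father's ABO genotype from I^A i × I^B i: 1/4 I^A I^B, 1/4 I^A i, 1/4 I^B i, 1/4 i i.
Crossing each possibility with the mother I^A i and summing P(type A): 1/4·1/2 + 1/4·3/4 + 1/4·1/4 + 1/4·1/2 = 1/2.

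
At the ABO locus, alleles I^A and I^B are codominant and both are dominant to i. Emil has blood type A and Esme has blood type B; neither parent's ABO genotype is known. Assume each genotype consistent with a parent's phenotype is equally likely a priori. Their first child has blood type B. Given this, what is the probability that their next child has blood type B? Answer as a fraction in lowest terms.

Possible genotypes: Emil ∈ {I^A I^A, I^A i}; Esme ∈ {I^B I^B, I^B i}.
Weight each parental genotype pair by prior × P(type-B child):
  I^A i × I^B I^B: posterior weight 2/3; P(next child type B) = 1/2.
  I^A i × I^B i: posterior weight 1/3; P(next child type B) = 1/4.
Weighted sum = 5/12.

5/12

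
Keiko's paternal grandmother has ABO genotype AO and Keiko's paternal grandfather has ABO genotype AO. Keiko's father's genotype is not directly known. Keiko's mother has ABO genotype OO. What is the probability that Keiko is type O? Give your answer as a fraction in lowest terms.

1/2

Keiko's father's ABO genotype from AO × AO: 1/4 AA, 1/2 AO, 1/4 OO.
Crossing each possibility with the mother OO and summing P(type O): 1/4·0 + 1/2·1/2 + 1/4·1 = 1/2.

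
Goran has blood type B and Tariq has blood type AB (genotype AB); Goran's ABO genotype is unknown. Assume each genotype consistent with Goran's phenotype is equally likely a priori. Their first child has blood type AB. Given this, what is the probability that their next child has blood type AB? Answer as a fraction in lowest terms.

5/12

Possible genotypes: Goran ∈ {BB, BO}; Tariq ∈ {AB}.
Weight each parental genotype pair by prior × P(type-AB child):
  BB × AB: posterior weight 2/3; P(next child type AB) = 1/2.
  BO × AB: posterior weight 1/3; P(next child type AB) = 1/4.
Weighted sum = 5/12.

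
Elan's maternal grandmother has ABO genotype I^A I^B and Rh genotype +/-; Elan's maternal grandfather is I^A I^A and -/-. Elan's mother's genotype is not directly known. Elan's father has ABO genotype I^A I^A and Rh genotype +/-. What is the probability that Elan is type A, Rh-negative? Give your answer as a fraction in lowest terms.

9/32

Elan's mother's ABO genotype from I^A I^B × I^A I^A: 1/2 I^A I^A, 1/2 I^A I^B.
Crossing each possibility with the father I^A I^A and summing P(type A): 1/2·1 + 1/2·1/2 = 3/4.
Similarly for Rh via the mother's Rh distribution: P(Rh-) = 3/8.
Independent loci: 3/4 × 3/8 = 9/32.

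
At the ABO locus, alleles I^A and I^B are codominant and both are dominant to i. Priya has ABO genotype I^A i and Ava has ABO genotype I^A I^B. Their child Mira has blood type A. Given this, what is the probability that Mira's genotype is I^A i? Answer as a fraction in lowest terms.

1/2

Cross I^A i × I^A I^B → 1/4 I^A I^A, 1/4 I^A I^B, 1/4 I^A i, 1/4 I^B i.
Type-A genotypes among offspring: I^A I^A (1/4), I^A i (1/4); total 1/2.
P(I^A i | type A) = (1/4) / (1/2) = 1/2.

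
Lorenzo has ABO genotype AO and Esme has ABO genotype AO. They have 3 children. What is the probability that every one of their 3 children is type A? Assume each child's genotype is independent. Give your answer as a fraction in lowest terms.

ABO cross AO × AO → 1/4 O, 3/4 A.
So P(type A) = 3/4 per child.
All 3 independent: (3/4)^3 = 27/64.

27/64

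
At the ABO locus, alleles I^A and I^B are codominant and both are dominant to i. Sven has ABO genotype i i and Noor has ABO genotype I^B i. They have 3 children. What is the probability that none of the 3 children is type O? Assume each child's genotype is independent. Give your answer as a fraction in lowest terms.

1/8

ABO cross i i × I^B i → 1/2 O, 1/2 B.
So P(type O) = 1/2 per child.
P(not type O) = 1/2 for one child; (1/2)^3 = 1/8.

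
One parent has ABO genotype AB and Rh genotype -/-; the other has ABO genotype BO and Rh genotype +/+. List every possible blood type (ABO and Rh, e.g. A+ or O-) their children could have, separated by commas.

A+, B+, AB+

Gametes from AB × BO give offspring ABO genotypes AB, AO, BB, BO, i.e. phenotypes A, B, AB.
Rh cross -/- × +/+ → phenotypes Rh+.
Combining independently: A+, B+, AB+.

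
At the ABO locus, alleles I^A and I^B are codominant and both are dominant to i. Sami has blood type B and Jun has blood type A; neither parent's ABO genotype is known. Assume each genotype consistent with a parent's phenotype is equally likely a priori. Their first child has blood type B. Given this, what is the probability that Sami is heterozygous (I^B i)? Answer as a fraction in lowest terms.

Possible genotypes: Sami ∈ {I^B I^B, I^B i}; Jun ∈ {I^A I^A, I^A i}.
Weight each parental genotype pair by prior × P(type-B child):
  I^B I^B × I^A i: posterior weight 2/3.
  I^B i × I^A i: posterior weight 1/3.
Sum the posterior weight over pairs where Sami is I^B i: 1/3.

1/3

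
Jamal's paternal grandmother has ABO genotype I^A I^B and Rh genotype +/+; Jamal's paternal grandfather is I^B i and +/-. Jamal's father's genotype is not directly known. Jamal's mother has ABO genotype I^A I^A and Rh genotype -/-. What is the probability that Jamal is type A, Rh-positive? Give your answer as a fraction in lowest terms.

3/8

Jamal's father's ABO genotype from I^A I^B × I^B i: 1/4 I^A I^B, 1/4 I^A i, 1/4 I^B I^B, 1/4 I^B i.
Crossing each possibility with the mother I^A I^A and summing P(type A): 1/4·1/2 + 1/4·1 + 1/4·0 + 1/4·1/2 = 1/2.
Similarly for Rh via the father's Rh distribution: P(Rh+) = 3/4.
Independent loci: 1/2 × 3/4 = 3/8.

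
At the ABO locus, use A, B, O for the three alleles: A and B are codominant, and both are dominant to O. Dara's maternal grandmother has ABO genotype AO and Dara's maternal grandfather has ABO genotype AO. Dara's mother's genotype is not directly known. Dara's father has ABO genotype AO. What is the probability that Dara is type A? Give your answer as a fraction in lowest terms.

3/4

Dara's mother's ABO genotype from AO × AO: 1/4 AA, 1/2 AO, 1/4 OO.
Crossing each possibility with the father AO and summing P(type A): 1/4·1 + 1/2·3/4 + 1/4·1/2 = 3/4.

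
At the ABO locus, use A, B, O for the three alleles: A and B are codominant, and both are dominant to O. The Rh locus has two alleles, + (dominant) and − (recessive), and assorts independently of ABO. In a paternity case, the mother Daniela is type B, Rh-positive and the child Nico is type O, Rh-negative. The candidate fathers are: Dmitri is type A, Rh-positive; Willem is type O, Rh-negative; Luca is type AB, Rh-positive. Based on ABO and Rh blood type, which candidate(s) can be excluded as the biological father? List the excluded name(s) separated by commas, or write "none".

Luca

A candidate is excluded only if no genotype consistent with his phenotype could produce a type O, Rh-negative child with a type B, Rh-positive mother.
Luca (type AB, Rh+): no genotype consistent with that phenotype can produce a type-O Rh- child with a type-B mother.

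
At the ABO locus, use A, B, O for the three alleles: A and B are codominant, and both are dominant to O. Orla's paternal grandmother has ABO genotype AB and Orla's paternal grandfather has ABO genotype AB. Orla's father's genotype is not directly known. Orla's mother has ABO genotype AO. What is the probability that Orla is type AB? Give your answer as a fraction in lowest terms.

Orla's father's ABO genotype from AB × AB: 1/4 AA, 1/2 AB, 1/4 BB.
Crossing each possibility with the mother AO and summing P(type AB): 1/4·0 + 1/2·1/4 + 1/4·1/2 = 1/4.

1/4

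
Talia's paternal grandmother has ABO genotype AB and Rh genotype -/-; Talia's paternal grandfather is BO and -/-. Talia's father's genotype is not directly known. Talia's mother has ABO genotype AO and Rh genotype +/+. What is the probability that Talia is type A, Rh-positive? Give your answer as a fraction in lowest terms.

Talia's father's ABO genotype from AB × BO: 1/4 AB, 1/4 AO, 1/4 BB, 1/4 BO.
Crossing each possibility with the mother AO and summing P(type A): 1/4·1/2 + 1/4·3/4 + 1/4·0 + 1/4·1/4 = 3/8.
Similarly for Rh via the father's Rh distribution: P(Rh+) = 1.
Independent loci: 3/8 × 1 = 3/8.

3/8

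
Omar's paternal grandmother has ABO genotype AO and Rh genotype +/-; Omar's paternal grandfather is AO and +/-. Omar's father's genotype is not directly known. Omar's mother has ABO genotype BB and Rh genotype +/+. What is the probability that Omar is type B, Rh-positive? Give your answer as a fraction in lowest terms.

1/2

Omar's father's ABO genotype from AO × AO: 1/4 AA, 1/2 AO, 1/4 OO.
Crossing each possibility with the mother BB and summing P(type B): 1/4·0 + 1/2·1/2 + 1/4·1 = 1/2.
Similarly for Rh via the father's Rh distribution: P(Rh+) = 1.
Independent loci: 1/2 × 1 = 1/2.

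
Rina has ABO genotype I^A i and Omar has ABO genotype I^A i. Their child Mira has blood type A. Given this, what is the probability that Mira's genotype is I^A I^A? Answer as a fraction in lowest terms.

Cross I^A i × I^A i → 1/4 I^A I^A, 1/2 I^A i, 1/4 i i.
Type-A genotypes among offspring: I^A I^A (1/4), I^A i (1/2); total 3/4.
P(I^A I^A | type A) = (1/4) / (3/4) = 1/3.

1/3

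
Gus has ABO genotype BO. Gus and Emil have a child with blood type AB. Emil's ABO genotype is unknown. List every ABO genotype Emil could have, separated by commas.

For each candidate genotype of Emil, check whether crossing it with BO can produce every observed child phenotype.
  AA → possible child types {A, AB} ✓
  AB → possible child types {A, B, AB} ✓
  AO → possible child types {O, A, B, AB} ✓
  BB → possible child types {B} ✗
  BO → possible child types {O, B} ✗
  OO → possible child types {O, B} ✗

AA, AB, AO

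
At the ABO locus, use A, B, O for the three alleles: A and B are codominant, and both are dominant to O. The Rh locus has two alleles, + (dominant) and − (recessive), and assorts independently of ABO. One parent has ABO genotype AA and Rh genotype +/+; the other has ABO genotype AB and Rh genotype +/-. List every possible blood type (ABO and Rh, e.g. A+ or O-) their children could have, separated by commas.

A+, AB+

Gametes from AA × AB give offspring ABO genotypes AA, AB, i.e. phenotypes A, AB.
Rh cross +/+ × +/- → phenotypes Rh+.
Combining independently: A+, AB+.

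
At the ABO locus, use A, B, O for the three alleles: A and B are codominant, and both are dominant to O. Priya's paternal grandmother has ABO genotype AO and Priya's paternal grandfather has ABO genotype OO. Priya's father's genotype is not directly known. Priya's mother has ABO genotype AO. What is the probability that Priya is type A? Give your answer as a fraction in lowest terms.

5/8

Priya's father's ABO genotype from AO × OO: 1/2 AO, 1/2 OO.
Crossing each possibility with the mother AO and summing P(type A): 1/2·3/4 + 1/2·1/2 = 5/8.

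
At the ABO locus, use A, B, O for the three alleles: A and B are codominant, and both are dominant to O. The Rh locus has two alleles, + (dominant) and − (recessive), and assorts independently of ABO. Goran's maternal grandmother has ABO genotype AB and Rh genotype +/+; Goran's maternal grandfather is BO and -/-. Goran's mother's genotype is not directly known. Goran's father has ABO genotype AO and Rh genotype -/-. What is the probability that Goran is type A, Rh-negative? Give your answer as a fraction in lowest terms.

3/16

Goran's mother's ABO genotype from AB × BO: 1/4 AB, 1/4 AO, 1/4 BB, 1/4 BO.
Crossing each possibility with the father AO and summing P(type A): 1/4·1/2 + 1/4·3/4 + 1/4·0 + 1/4·1/4 = 3/8.
Similarly for Rh via the mother's Rh distribution: P(Rh-) = 1/2.
Independent loci: 3/8 × 1/2 = 3/16.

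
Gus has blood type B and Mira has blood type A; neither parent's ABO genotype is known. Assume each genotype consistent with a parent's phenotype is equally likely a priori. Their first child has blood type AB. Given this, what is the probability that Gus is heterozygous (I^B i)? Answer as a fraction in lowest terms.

1/3

Possible genotypes: Gus ∈ {I^B I^B, I^B i}; Mira ∈ {I^A I^A, I^A i}.
Weight each parental genotype pair by prior × P(type-AB child):
  I^B I^B × I^A I^A: posterior weight 4/9.
  I^B I^B × I^A i: posterior weight 2/9.
  I^B i × I^A I^A: posterior weight 2/9.
  I^B i × I^A i: posterior weight 1/9.
Sum the posterior weight over pairs where Gus is I^B i: 1/3.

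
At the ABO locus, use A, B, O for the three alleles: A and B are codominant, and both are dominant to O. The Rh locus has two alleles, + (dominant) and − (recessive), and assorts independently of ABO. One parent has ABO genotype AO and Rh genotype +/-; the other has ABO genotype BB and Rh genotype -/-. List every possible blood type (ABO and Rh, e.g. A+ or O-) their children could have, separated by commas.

Gametes from AO × BB give offspring ABO genotypes AB, BO, i.e. phenotypes B, AB.
Rh cross +/- × -/- → phenotypes Rh+, Rh-.
Combining independently: B+, B-, AB+, AB-.

B+, B-, AB+, AB-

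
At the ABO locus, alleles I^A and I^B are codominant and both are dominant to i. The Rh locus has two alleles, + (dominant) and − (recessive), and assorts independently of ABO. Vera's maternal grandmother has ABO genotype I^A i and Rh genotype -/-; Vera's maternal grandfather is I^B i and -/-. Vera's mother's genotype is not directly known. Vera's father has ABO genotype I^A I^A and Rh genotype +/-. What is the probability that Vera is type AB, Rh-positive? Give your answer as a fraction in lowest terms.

Vera's mother's ABO genotype from I^A i × I^B i: 1/4 I^A I^B, 1/4 I^A i, 1/4 I^B i, 1/4 i i.
Crossing each possibility with the father I^A I^A and summing P(type AB): 1/4·1/2 + 1/4·0 + 1/4·1/2 + 1/4·0 = 1/4.
Similarly for Rh via the mother's Rh distribution: P(Rh+) = 1/2.
Independent loci: 1/4 × 1/2 = 1/8.

1/8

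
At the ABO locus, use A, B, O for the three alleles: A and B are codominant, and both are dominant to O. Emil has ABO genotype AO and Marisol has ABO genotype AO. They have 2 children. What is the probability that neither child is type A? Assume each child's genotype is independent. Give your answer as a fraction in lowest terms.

ABO cross AO × AO → 1/4 O, 3/4 A.
So P(type A) = 3/4 per child.
P(not type A) = 1/4 for one child; (1/4)^2 = 1/16.

1/16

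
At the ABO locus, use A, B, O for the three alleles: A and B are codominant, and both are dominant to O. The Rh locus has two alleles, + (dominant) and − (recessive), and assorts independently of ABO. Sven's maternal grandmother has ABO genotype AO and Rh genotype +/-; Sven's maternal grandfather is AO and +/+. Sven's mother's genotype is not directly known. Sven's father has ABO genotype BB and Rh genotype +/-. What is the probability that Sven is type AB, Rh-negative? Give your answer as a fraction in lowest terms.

Sven's mother's ABO genotype from AO × AO: 1/4 AA, 1/2 AO, 1/4 OO.
Crossing each possibility with the father BB and summing P(type AB): 1/4·1 + 1/2·1/2 + 1/4·0 = 1/2.
Similarly for Rh via the mother's Rh distribution: P(Rh-) = 1/8.
Independent loci: 1/2 × 1/8 = 1/16.

1/16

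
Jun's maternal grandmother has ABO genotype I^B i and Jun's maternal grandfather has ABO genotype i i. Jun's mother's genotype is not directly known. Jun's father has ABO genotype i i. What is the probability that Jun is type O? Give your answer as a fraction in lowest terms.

Jun's mother's ABO genotype from I^B i × i i: 1/2 I^B i, 1/2 i i.
Crossing each possibility with the father i i and summing P(type O): 1/2·1/2 + 1/2·1 = 3/4.

3/4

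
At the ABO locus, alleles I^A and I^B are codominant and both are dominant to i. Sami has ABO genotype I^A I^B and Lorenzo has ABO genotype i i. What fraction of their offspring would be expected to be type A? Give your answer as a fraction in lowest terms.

1/2

ABO cross I^A I^B × i i → offspring phenotypes: 1/2 A, 1/2 B.
So P(type A) = 1/2.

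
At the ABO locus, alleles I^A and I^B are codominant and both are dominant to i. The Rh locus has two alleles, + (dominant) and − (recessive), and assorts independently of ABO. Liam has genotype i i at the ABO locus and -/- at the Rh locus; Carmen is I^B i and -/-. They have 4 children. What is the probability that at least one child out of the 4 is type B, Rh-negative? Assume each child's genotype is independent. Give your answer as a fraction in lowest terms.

ABO cross i i × I^B i → 1/2 O, 1/2 B.
Rh cross -/- × -/- → 1 Rh-; so P(type B, Rh-negative) = 1/2 × 1 = 1/2 per child.
P(none) = (1/2)^4 = 1/16; P(at least one) = 1 − 1/16 = 15/16.

15/16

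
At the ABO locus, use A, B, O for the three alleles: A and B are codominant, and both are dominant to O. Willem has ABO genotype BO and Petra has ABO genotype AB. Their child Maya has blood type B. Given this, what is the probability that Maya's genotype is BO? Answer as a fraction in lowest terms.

Cross BO × AB → 1/4 AB, 1/4 AO, 1/4 BB, 1/4 BO.
Type-B genotypes among offspring: BB (1/4), BO (1/4); total 1/2.
P(BO | type B) = (1/4) / (1/2) = 1/2.

1/2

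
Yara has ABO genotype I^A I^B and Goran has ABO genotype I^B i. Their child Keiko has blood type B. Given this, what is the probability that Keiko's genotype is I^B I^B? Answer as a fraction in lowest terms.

Cross I^A I^B × I^B i → 1/4 I^A I^B, 1/4 I^A i, 1/4 I^B I^B, 1/4 I^B i.
Type-B genotypes among offspring: I^B I^B (1/4), I^B i (1/4); total 1/2.
P(I^B I^B | type B) = (1/4) / (1/2) = 1/2.

1/2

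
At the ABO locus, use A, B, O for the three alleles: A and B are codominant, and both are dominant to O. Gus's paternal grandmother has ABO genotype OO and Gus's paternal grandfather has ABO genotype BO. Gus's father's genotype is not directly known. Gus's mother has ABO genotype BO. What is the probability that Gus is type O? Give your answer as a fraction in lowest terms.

Gus's father's ABO genotype from OO × BO: 1/2 BO, 1/2 OO.
Crossing each possibility with the mother BO and summing P(type O): 1/2·1/4 + 1/2·1/2 = 3/8.

3/8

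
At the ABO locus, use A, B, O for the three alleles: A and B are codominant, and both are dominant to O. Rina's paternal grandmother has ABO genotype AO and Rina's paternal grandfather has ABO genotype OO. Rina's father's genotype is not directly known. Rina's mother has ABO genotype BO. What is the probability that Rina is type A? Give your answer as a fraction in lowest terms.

Rina's father's ABO genotype from AO × OO: 1/2 AO, 1/2 OO.
Crossing each possibility with the mother BO and summing P(type A): 1/2·1/4 + 1/2·0 = 1/8.

1/8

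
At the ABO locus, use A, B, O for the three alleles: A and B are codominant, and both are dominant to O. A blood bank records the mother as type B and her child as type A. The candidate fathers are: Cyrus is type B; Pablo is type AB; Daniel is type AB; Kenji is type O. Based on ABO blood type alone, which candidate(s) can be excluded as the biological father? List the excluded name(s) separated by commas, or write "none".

A candidate is excluded only if no genotype consistent with his phenotype could produce a type A child with a type B mother.
Cyrus (type B): no genotype consistent with that phenotype can produce a type-A child with a type-B mother.
Kenji (type O): no genotype consistent with that phenotype can produce a type-A child with a type-B mother.

Cyrus, Kenji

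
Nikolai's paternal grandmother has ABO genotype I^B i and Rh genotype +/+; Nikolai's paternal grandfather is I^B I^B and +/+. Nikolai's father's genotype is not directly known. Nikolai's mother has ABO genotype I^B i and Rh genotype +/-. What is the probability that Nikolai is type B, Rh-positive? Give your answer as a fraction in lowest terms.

7/8

Nikolai's father's ABO genotype from I^B i × I^B I^B: 1/2 I^B I^B, 1/2 I^B i.
Crossing each possibility with the mother I^B i and summing P(type B): 1/2·1 + 1/2·3/4 = 7/8.
Similarly for Rh via the father's Rh distribution: P(Rh+) = 1.
Independent loci: 7/8 × 1 = 7/8.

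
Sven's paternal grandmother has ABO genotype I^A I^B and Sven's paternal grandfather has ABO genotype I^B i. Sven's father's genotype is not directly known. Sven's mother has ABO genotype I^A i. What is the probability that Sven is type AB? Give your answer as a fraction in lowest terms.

Sven's father's ABO genotype from I^A I^B × I^B i: 1/4 I^A I^B, 1/4 I^A i, 1/4 I^B I^B, 1/4 I^B i.
Crossing each possibility with the mother I^A i and summing P(type AB): 1/4·1/4 + 1/4·0 + 1/4·1/2 + 1/4·1/4 = 1/4.

1/4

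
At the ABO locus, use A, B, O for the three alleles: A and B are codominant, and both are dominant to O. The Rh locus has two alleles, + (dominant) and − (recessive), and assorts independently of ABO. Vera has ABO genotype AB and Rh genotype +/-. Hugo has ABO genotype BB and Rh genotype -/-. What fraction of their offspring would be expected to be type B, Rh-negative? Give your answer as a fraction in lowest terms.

ABO cross AB × BB → offspring phenotypes: 1/2 B, 1/2 AB.
Rh cross +/- × -/- → 1/2 Rh+, 1/2 Rh-.
Independent loci: P(type B, Rh-negative) = 1/2 × 1/2 = 1/4.

1/4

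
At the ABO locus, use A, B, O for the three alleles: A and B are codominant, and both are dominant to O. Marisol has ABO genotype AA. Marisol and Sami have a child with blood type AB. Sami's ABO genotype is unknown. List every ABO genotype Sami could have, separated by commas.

AB, BB, BO

For each candidate genotype of Sami, check whether crossing it with AA can produce every observed child phenotype.
  AA → possible child types {A} ✗
  AB → possible child types {A, AB} ✓
  AO → possible child types {A} ✗
  BB → possible child types {AB} ✓
  BO → possible child types {A, AB} ✓
  OO → possible child types {A} ✗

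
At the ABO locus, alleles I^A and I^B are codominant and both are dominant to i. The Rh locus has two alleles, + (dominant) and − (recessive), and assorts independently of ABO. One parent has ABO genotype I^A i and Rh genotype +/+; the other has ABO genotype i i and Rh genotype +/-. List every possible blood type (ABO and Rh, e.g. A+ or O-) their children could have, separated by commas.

O+, A+

Gametes from I^A i × i i give offspring ABO genotypes I^A i, i i, i.e. phenotypes O, A.
Rh cross +/+ × +/- → phenotypes Rh+.
Combining independently: O+, A+.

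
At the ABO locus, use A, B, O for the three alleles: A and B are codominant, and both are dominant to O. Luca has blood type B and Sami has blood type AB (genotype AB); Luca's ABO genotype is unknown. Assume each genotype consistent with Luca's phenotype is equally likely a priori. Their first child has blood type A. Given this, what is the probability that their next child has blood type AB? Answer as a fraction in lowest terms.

1/4

Possible genotypes: Luca ∈ {BB, BO}; Sami ∈ {AB}.
Weight each parental genotype pair by prior × P(type-A child):
  BO × AB: posterior weight 1; P(next child type AB) = 1/4.
Weighted sum = 1/4.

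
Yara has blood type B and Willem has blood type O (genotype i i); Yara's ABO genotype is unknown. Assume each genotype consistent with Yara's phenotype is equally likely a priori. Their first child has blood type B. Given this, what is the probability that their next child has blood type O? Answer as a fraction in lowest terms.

1/6

Possible genotypes: Yara ∈ {I^B I^B, I^B i}; Willem ∈ {i i}.
Weight each parental genotype pair by prior × P(type-B child):
  I^B I^B × i i: posterior weight 2/3; P(next child type O) = 0.
  I^B i × i i: posterior weight 1/3; P(next child type O) = 1/2.
Weighted sum = 1/6.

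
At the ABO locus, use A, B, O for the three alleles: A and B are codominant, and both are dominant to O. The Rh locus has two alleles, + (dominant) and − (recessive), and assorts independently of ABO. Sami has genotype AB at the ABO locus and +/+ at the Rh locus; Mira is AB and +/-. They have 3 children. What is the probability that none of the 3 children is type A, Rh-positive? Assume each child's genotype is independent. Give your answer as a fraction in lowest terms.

ABO cross AB × AB → 1/4 A, 1/4 B, 1/2 AB.
Rh cross +/+ × +/- → 1 Rh+; so P(type A, Rh-positive) = 1/4 × 1 = 1/4 per child.
P(not type A, Rh-positive) = 3/4 for one child; (3/4)^3 = 27/64.

27/64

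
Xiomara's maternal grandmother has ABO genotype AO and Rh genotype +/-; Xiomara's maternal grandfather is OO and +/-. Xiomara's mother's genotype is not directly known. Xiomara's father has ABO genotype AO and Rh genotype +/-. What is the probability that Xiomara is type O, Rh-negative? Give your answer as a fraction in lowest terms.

Xiomara's mother's ABO genotype from AO × OO: 1/2 AO, 1/2 OO.
Crossing each possibility with the father AO and summing P(type O): 1/2·1/4 + 1/2·1/2 = 3/8.
Similarly for Rh via the mother's Rh distribution: P(Rh-) = 1/4.
Independent loci: 3/8 × 1/4 = 3/32.

3/32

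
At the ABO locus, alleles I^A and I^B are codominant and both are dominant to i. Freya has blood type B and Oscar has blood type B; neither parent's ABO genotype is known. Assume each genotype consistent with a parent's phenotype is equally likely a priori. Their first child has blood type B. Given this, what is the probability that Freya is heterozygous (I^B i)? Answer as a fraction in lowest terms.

7/15

Possible genotypes: Freya ∈ {I^B I^B, I^B i}; Oscar ∈ {I^B I^B, I^B i}.
Weight each parental genotype pair by prior × P(type-B child):
  I^B I^B × I^B I^B: posterior weight 4/15.
  I^B I^B × I^B i: posterior weight 4/15.
  I^B i × I^B I^B: posterior weight 4/15.
  I^B i × I^B i: posterior weight 1/5.
Sum the posterior weight over pairs where Freya is I^B i: 7/15.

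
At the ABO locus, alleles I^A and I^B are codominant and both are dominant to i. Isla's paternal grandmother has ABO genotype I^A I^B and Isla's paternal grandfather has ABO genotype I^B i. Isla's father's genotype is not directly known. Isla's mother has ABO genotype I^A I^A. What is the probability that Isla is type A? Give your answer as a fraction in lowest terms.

1/2

Isla's father's ABO genotype from I^A I^B × I^B i: 1/4 I^A I^B, 1/4 I^A i, 1/4 I^B I^B, 1/4 I^B i.
Crossing each possibility with the mother I^A I^A and summing P(type A): 1/4·1/2 + 1/4·1 + 1/4·0 + 1/4·1/2 = 1/2.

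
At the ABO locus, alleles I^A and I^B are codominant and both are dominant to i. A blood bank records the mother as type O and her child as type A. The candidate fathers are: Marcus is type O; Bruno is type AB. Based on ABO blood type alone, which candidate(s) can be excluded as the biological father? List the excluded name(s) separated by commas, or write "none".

Marcus

A candidate is excluded only if no genotype consistent with his phenotype could produce a type A child with a type O mother.
Marcus (type O): no genotype consistent with that phenotype can produce a type-A child with a type-O mother.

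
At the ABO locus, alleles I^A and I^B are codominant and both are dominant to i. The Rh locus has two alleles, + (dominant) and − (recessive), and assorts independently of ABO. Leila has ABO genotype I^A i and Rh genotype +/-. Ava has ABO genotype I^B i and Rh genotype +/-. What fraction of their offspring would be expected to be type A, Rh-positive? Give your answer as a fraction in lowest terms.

3/16

ABO cross I^A i × I^B i → offspring phenotypes: 1/4 O, 1/4 A, 1/4 B, 1/4 AB.
Rh cross +/- × +/- → 3/4 Rh+, 1/4 Rh-.
Independent loci: P(type A, Rh-positive) = 1/4 × 3/4 = 3/16.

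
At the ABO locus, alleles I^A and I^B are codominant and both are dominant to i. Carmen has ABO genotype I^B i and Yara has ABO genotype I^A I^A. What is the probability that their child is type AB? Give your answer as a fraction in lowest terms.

1/2

ABO cross I^B i × I^A I^A → offspring phenotypes: 1/2 A, 1/2 AB.
So P(type AB) = 1/2.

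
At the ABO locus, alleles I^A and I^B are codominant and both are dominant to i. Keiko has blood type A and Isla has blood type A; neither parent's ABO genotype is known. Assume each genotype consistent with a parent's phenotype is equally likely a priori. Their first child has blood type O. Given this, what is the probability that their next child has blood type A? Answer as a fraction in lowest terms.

Possible genotypes: Keiko ∈ {I^A I^A, I^A i}; Isla ∈ {I^A I^A, I^A i}.
Weight each parental genotype pair by prior × P(type-O child):
  I^A i × I^A i: posterior weight 1; P(next child type A) = 3/4.
Weighted sum = 3/4.

3/4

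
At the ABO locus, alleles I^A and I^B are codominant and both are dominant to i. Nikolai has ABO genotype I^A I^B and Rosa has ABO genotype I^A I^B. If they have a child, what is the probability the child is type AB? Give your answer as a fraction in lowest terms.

ABO cross I^A I^B × I^A I^B → offspring phenotypes: 1/4 A, 1/4 B, 1/2 AB.
So P(type AB) = 1/2.

1/2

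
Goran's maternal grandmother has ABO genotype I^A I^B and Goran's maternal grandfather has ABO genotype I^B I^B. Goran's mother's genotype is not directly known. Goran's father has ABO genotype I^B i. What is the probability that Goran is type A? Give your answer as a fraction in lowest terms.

Goran's mother's ABO genotype from I^A I^B × I^B I^B: 1/2 I^A I^B, 1/2 I^B I^B.
Crossing each possibility with the father I^B i and summing P(type A): 1/2·1/4 + 1/2·0 = 1/8.

1/8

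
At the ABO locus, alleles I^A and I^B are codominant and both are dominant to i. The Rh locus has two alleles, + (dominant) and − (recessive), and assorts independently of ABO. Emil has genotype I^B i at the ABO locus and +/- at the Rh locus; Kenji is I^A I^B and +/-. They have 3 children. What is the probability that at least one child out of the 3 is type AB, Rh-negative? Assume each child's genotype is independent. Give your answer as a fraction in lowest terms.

ABO cross I^B i × I^A I^B → 1/4 A, 1/2 B, 1/4 AB.
Rh cross +/- × +/- → 3/4 Rh+, 1/4 Rh-; so P(type AB, Rh-negative) = 1/4 × 1/4 = 1/16 per child.
P(none) = (15/16)^3 = 3375/4096; P(at least one) = 1 − 3375/4096 = 721/4096.

721/4096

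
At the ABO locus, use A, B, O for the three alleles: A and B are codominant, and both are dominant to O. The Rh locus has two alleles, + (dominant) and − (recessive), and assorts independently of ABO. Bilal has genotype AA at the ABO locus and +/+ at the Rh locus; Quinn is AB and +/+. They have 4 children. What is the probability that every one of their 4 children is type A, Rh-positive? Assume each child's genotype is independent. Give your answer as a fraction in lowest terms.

ABO cross AA × AB → 1/2 A, 1/2 AB.
Rh cross +/+ × +/+ → 1 Rh+; so P(type A, Rh-positive) = 1/2 × 1 = 1/2 per child.
All 4 independent: (1/2)^4 = 1/16.

1/16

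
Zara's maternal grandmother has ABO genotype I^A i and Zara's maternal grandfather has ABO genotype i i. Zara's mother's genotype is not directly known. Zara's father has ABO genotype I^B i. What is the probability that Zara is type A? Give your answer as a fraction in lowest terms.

1/8

Zara's mother's ABO genotype from I^A i × i i: 1/2 I^A i, 1/2 i i.
Crossing each possibility with the father I^B i and summing P(type A): 1/2·1/4 + 1/2·0 = 1/8.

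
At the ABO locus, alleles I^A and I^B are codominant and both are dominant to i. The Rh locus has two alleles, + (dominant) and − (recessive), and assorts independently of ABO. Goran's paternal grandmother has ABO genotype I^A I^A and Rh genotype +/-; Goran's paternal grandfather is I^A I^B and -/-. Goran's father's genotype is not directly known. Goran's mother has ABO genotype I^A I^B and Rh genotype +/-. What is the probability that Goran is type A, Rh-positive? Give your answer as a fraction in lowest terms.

Goran's father's ABO genotype from I^A I^A × I^A I^B: 1/2 I^A I^A, 1/2 I^A I^B.
Crossing each possibility with the mother I^A I^B and summing P(type A): 1/2·1/2 + 1/2·1/4 = 3/8.
Similarly for Rh via the father's Rh distribution: P(Rh+) = 5/8.
Independent loci: 3/8 × 5/8 = 15/64.

15/64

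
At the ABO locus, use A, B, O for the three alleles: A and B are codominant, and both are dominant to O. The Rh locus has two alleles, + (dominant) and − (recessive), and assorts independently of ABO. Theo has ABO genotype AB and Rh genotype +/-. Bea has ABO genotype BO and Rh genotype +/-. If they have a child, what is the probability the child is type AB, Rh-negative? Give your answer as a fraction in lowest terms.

ABO cross AB × BO → offspring phenotypes: 1/4 A, 1/2 B, 1/4 AB.
Rh cross +/- × +/- → 3/4 Rh+, 1/4 Rh-.
Independent loci: P(type AB, Rh-negative) = 1/4 × 1/4 = 1/16.

1/16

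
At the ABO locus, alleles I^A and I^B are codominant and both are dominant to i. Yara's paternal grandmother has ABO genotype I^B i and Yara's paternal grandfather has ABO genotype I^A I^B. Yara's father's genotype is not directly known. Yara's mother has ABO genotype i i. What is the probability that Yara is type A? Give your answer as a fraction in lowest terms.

1/4

Yara's father's ABO genotype from I^B i × I^A I^B: 1/4 I^A I^B, 1/4 I^A i, 1/4 I^B I^B, 1/4 I^B i.
Crossing each possibility with the mother i i and summing P(type A): 1/4·1/2 + 1/4·1/2 + 1/4·0 + 1/4·0 = 1/4.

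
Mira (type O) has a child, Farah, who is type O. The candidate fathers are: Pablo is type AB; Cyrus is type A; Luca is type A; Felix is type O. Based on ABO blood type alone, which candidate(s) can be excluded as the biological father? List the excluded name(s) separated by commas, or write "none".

Pablo

A candidate is excluded only if no genotype consistent with his phenotype could produce a type O child with a type O mother.
Pablo (type AB): no genotype consistent with that phenotype can produce a type-O child with a type-O mother.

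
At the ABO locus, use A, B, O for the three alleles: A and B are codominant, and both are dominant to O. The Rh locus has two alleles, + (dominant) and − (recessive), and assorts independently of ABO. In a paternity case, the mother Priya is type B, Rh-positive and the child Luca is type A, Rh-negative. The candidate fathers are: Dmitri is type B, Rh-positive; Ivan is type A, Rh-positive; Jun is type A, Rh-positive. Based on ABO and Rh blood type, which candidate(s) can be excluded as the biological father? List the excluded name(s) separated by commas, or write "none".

Dmitri

A candidate is excluded only if no genotype consistent with his phenotype could produce a type A, Rh-negative child with a type B, Rh-positive mother.
Dmitri (type B, Rh+): no genotype consistent with that phenotype can produce a type-A Rh- child with a type-B mother.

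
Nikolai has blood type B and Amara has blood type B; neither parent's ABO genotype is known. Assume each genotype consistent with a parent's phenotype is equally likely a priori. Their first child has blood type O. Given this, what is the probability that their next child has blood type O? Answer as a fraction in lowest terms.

1/4

Possible genotypes: Nikolai ∈ {BB, BO}; Amara ∈ {BB, BO}.
Weight each parental genotype pair by prior × P(type-O child):
  BO × BO: posterior weight 1; P(next child type O) = 1/4.
Weighted sum = 1/4.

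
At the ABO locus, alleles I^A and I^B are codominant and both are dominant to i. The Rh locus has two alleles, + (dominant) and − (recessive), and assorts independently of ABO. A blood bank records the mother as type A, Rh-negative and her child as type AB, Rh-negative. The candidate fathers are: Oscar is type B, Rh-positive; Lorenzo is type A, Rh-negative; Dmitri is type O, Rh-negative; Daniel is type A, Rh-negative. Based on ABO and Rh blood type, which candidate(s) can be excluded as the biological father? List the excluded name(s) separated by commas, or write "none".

Lorenzo, Dmitri, Daniel

A candidate is excluded only if no genotype consistent with his phenotype could produce a type AB, Rh-negative child with a type A, Rh-negative mother.
Lorenzo (type A, Rh-): no genotype consistent with that phenotype can produce a type-AB Rh- child with a type-A mother.
Dmitri (type O, Rh-): no genotype consistent with that phenotype can produce a type-AB Rh- child with a type-A mother.
Daniel (type A, Rh-): no genotype consistent with that phenotype can produce a type-AB Rh- child with a type-A mother.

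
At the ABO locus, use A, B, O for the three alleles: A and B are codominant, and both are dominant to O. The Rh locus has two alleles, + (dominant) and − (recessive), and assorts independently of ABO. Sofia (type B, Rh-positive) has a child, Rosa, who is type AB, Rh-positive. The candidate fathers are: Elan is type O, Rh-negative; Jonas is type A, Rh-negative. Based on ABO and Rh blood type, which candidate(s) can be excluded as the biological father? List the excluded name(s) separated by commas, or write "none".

A candidate is excluded only if no genotype consistent with his phenotype could produce a type AB, Rh-positive child with a type B, Rh-positive mother.
Elan (type O, Rh-): no genotype consistent with that phenotype can produce a type-AB Rh+ child with a type-B mother.

Elan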